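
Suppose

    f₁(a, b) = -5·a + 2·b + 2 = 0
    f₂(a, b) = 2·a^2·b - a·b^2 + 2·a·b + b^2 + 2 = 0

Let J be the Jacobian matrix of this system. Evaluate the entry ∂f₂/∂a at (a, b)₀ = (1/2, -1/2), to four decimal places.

∂f₂/∂a = 4·a·b - b^2 + 2·b.
At (1/2, -1/2) this is -2.2500.

-2.2500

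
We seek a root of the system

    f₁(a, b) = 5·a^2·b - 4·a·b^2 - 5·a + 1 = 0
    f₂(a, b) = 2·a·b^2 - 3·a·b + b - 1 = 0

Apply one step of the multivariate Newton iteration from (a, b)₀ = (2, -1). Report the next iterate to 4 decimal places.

At (2, -1): F = (-37.0000, 8.0000).
Jacobian J = [[10·a·b - 4·b^2 - 5, 5·a^2 - 8·a·b], [2·b^2 - 3·b, 4·a·b - 3·a + 1]].
At the point, J = [[-29.0000, 36.0000], [5.0000, -13.0000]] (det J = 197.0000).
Solving J·Δ = −F gives Δ = (-0.9797, 0.2386).
Then the next iterate is (a, b)₁ = (1.0203, -0.7614).

(1.0203, -0.7614)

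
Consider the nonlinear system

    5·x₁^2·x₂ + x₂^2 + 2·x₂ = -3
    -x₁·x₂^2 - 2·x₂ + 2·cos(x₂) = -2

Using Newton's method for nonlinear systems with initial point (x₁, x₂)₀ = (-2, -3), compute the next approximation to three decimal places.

(-1.475, -1.593)

At (-2, -3): F = (-54.000, 24.02002).
Jacobian J = [[10·x₁·x₂, 5·x₁^2 + 2·x₂ + 2], [-x₂^2, -2·x₁·x₂ - 2·sin(x₂) - 2]].
At the point, J = [[60.000, 16.000], [-9.000, -13.71776]] (det J = -679.06560).
Solving J·Δ = −F gives Δ = (0.525, 1.407).
Then the next iterate is (x₁, x₂)₁ = (-1.475, -1.593).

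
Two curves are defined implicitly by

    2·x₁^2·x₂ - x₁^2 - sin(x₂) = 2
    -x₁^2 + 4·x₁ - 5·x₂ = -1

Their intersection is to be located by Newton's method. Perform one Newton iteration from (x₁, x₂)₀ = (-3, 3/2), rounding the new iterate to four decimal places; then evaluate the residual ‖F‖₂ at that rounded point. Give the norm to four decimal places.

12.3104

At (-3, 3/2): F = (15.002505, -27.5000).
Jacobian J = [[4·x₁·x₂ - 2·x₁, 2·x₁^2 - cos(x₂)], [-2·x₁ + 4, -5]].
At the point, J = [[-12.0000, 17.929263], [10.0000, -5.0000]] (det J = -119.292628).
Solving J·Δ = −F gives Δ = (3.5043, 1.5087).
Then the next iterate is (x₁, x₂)₁ = (0.5043, 3.0087).
Re-evaluating at (0.5043, 3.0087): F = (-0.856484, -12.280618), so ‖F‖₂ = 12.3104.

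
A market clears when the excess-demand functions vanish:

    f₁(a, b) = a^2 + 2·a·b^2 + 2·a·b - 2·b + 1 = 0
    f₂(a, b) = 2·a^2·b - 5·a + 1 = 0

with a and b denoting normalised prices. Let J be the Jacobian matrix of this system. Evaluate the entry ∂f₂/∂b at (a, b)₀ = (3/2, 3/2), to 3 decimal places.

4.500

∂f₂/∂b = 2·a^2.
At (3/2, 3/2) this is 4.500.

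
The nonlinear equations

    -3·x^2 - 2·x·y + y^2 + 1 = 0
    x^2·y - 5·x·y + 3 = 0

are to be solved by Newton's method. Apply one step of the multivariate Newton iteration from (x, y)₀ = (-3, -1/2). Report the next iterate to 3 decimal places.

At (-3, -1/2): F = (-28.750, -9.000).
Jacobian J = [[-6·x - 2·y, -2·x + 2·y], [2·x·y - 5·y, x^2 - 5·x]].
At the point, J = [[19.000, 5.000], [5.500, 24.000]] (det J = 428.500).
Solving J·Δ = −F gives Δ = (1.505, 0.030).
Then the next iterate is (x, y)₁ = (-1.495, -0.470).

(-1.495, -0.470)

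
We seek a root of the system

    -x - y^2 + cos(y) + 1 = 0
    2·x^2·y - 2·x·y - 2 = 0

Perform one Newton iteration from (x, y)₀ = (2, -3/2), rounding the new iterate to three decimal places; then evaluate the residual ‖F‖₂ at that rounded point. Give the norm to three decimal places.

2.989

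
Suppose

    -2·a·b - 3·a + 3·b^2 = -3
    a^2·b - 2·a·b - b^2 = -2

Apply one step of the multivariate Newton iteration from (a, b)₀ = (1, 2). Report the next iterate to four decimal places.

(1.0000, 1.2000)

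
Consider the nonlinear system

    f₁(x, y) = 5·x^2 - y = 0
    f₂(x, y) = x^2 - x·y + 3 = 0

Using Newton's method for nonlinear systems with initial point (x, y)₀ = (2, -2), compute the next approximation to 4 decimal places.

(1.0294, 0.5882)

At (2, -2): F = (22.0000, 11.0000).
Jacobian J = [[10·x, -1], [2·x - y, -x]].
At the point, J = [[20.0000, -1.0000], [6.0000, -2.0000]] (det J = -34.0000).
Solving J·Δ = −F gives Δ = (-0.9706, 2.5882).
Then the next iterate is (x, y)₁ = (1.0294, 0.5882).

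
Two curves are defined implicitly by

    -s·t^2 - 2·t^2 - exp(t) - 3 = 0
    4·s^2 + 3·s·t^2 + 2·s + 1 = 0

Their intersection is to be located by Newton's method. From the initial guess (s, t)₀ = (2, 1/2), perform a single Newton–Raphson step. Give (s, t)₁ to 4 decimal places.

(1.1074, -0.4605)

At (2, 1/2): F = (-5.648721, 22.5000).
Jacobian J = [[-t^2, -2·s·t - 4·t - exp(t)], [8·s + 3·t^2 + 2, 6·s·t]].
At the point, J = [[-0.2500, -5.648721], [18.7500, 6.0000]] (det J = 104.413524).
Solving J·Δ = −F gives Δ = (-0.8926, -0.9605).
Then the next iterate is (s, t)₁ = (1.1074, -0.4605).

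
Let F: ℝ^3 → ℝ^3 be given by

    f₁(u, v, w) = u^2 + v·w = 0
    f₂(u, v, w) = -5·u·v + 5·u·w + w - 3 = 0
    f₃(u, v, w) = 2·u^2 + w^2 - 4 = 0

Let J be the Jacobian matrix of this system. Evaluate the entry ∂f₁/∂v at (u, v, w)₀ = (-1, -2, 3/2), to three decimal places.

1.500

∂f₁/∂v = w.
At (-1, -2, 3/2) this is 1.500.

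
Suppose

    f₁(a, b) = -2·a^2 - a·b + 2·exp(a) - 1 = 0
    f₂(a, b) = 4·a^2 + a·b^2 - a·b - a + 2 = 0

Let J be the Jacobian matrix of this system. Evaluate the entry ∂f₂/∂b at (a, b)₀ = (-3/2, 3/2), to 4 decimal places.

-3.0000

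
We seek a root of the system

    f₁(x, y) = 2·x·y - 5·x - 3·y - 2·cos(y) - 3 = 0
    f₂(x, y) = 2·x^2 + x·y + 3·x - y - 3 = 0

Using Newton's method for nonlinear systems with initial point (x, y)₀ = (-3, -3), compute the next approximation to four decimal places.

(-2.9531, 1.3593)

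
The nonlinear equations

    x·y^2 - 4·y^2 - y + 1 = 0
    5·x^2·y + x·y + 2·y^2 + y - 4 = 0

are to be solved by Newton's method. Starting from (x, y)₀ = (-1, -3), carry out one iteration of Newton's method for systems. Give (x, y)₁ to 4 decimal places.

(-0.6265, -1.7021)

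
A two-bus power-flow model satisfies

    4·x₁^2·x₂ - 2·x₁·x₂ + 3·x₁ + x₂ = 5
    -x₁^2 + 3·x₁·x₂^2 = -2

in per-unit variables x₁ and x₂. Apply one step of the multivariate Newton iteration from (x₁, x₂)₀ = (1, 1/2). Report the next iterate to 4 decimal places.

At (1, 1/2): F = (-0.5000, 1.7500).
Jacobian J = [[8·x₁·x₂ - 2·x₂ + 3, 4·x₁^2 - 2·x₁ + 1], [-2·x₁ + 3·x₂^2, 6·x₁·x₂]].
At the point, J = [[6.0000, 3.0000], [-1.2500, 3.0000]] (det J = 21.7500).
Solving J·Δ = −F gives Δ = (0.3103, -0.4540).
Then the next iterate is (x₁, x₂)₁ = (1.3103, 0.0460).

(1.3103, 0.0460)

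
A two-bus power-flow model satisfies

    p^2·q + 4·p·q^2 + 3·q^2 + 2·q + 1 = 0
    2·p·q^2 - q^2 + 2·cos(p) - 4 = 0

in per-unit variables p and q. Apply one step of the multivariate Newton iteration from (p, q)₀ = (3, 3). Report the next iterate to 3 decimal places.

(9.661, -2.235)

At (3, 3): F = (169.000, 39.02002).
Jacobian J = [[2·p·q + 4·q^2, p^2 + 8·p·q + 6·q + 2], [2·q^2 - 2·sin(p), 4·p·q - 2·q]].
At the point, J = [[54.000, 101.000], [17.71776, 30.000]] (det J = -169.49376).
Solving J·Δ = −F gives Δ = (6.661, -5.235).
Then the next iterate is (p, q)₁ = (9.661, -2.235).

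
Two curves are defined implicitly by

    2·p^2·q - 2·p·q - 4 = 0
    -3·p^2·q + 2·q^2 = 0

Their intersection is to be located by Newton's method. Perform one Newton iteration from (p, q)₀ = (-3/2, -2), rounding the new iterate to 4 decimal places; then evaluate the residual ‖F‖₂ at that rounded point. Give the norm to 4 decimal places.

10.1904

At (-3/2, -2): F = (-19.0000, 21.5000).
Jacobian J = [[4·p·q - 2·q, 2·p^2 - 2·p], [-6·p·q, -3·p^2 + 4·q]].
At the point, J = [[16.0000, 7.5000], [-18.0000, -14.7500]] (det J = -101.0000).
Solving J·Δ = −F gives Δ = (1.1782, 0.0198).
Then the next iterate is (p, q)₁ = (-0.3218, -1.9802).
Re-evaluating at (-0.3218, -1.9802): F = (-5.684577, 8.457564), so ‖F‖₂ = 10.1904.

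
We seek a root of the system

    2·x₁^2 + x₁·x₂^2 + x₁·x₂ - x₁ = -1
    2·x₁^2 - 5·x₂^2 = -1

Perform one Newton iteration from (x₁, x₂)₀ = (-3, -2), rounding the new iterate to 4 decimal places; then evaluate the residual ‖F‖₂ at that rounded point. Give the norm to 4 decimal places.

At (-3, -2): F = (16.0000, -1.0000).
Jacobian J = [[4·x₁ + x₂^2 + x₂ - 1, 2·x₁·x₂ + x₁], [4·x₁, -10·x₂]].
At the point, J = [[-11.0000, 9.0000], [-12.0000, 20.0000]] (det J = -112.0000).
Solving J·Δ = −F gives Δ = (2.9375, 1.8125).
Then the next iterate is (x₁, x₂)₁ = (-0.0625, -0.1875).
Re-evaluating at (-0.0625, -0.1875): F = (1.079834, 0.832031), so ‖F‖₂ = 1.3632.

1.3632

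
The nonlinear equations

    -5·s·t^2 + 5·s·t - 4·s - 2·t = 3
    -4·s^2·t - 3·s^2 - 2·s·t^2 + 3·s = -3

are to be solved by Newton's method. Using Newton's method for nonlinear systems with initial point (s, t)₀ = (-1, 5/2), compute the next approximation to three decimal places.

(-0.775, 1.965)

At (-1, 5/2): F = (14.750, -0.500).
Jacobian J = [[-5·t^2 + 5·t - 4, -10·s·t + 5·s - 2], [-8·s·t - 6·s - 2·t^2 + 3, -4·s^2 - 4·s·t]].
At the point, J = [[-22.750, 18.000], [16.500, 6.000]] (det J = -433.500).
Solving J·Δ = −F gives Δ = (0.225, -0.535).
Then the next iterate is (s, t)₁ = (-0.775, 1.965).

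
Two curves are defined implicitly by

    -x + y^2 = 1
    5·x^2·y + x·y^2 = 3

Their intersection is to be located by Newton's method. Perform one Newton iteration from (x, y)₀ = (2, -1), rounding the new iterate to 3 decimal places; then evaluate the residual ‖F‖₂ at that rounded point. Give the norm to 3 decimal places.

At (2, -1): F = (-2.000, -21.000).
Jacobian J = [[-1, 2·y], [10·x·y + y^2, 5·x^2 + 2·x·y]].
At the point, J = [[-1.000, -2.000], [-19.000, 16.000]] (det J = -54.000).
Solving J·Δ = −F gives Δ = (-1.370, -0.315).
Then the next iterate is (x, y)₁ = (0.630, -1.315).
Re-evaluating at (0.630, -1.315): F = (0.09922, -4.52021), so ‖F‖₂ = 4.521.

4.521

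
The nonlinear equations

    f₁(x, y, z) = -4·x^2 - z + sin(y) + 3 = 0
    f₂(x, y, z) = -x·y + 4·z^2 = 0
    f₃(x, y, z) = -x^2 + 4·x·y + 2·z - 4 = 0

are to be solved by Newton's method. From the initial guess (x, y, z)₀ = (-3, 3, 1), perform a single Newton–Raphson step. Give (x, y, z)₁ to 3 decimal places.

At (-3, 3, 1): F = (-33.85888, 13.000, -47.000).
Jacobian J = [[-8·x, cos(y), -1], [-y, -x, 8·z], [-2·x + 4·y, 4·x, 2]].
At the point, J = [[24.000, -0.98999, -1.000], [-3.000, 3.000, 8.000], [18.000, -12.000, 2.000]] (det J = 2317.50113).
Solving J·Δ = −F gives Δ = (1.312, -2.012, -0.379).
Then the next iterate is (x, y, z)₁ = (-1.688, 0.988, 0.621).

(-1.688, 0.988, 0.621)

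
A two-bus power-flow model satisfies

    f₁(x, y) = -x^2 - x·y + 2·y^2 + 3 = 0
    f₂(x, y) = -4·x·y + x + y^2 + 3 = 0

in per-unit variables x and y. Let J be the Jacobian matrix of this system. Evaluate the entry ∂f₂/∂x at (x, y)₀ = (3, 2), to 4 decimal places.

∂f₂/∂x = -4·y + 1.
At (3, 2) this is -7.0000.

-7.0000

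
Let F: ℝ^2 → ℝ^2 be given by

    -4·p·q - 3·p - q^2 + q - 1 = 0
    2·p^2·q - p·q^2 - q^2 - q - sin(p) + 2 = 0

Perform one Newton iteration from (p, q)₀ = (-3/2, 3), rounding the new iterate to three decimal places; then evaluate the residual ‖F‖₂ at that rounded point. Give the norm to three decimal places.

24.264

At (-3/2, 3): F = (15.500, 17.99749).
Jacobian J = [[-4·q - 3, -4·p - 2·q + 1], [4·p·q - q^2 - cos(p), 2·p^2 - 2·p·q - 2·q - 1]].
At the point, J = [[-15.000, 1.000], [-27.07074, 6.500]] (det J = -70.42926).
Solving J·Δ = −F gives Δ = (1.175, 2.125).
Then the next iterate is (p, q)₁ = (-0.325, 5.125).
Re-evaluating at (-0.325, 5.125): F = (-14.50312, -19.45233), so ‖F‖₂ = 24.264.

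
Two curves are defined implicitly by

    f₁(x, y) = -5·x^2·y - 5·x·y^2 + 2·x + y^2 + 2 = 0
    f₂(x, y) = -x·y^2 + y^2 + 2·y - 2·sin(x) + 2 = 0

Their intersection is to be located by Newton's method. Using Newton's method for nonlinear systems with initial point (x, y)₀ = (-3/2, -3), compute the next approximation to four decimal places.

At (-3/2, -3): F = (109.2500, 20.494990).
Jacobian J = [[-10·x·y - 5·y^2 + 2, -5·x^2 - 10·x·y + 2·y], [-y^2 - 2·cos(x), -2·x·y + 2·y + 2]].
At the point, J = [[-88.0000, -62.2500], [-9.141474, -13.0000]] (det J = 574.943218).
Solving J·Δ = −F gives Δ = (0.2512, 1.3999).
Then the next iterate is (x, y)₁ = (-1.2488, -1.6001).

(-1.2488, -1.6001)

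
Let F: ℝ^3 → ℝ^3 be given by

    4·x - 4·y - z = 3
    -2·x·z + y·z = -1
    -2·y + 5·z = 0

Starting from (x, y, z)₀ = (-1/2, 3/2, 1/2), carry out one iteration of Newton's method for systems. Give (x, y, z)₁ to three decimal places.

(3.500, 2.500, 1.000)

At (-1/2, 3/2, 1/2): F = (-11.500, 2.250, -0.500).
Jacobian J = [[4, -4, -1], [-2·z, z, -2·x + y], [0, -2, 5]].
At the point, J = [[4.000, -4.000, -1.000], [-1.000, 0.500, 2.500], [0.000, -2.000, 5.000]] (det J = 8.000).
Solving J·Δ = −F gives Δ = (4.000, 1.000, 0.500).
Then the next iterate is (x, y, z)₁ = (3.500, 2.500, 1.000).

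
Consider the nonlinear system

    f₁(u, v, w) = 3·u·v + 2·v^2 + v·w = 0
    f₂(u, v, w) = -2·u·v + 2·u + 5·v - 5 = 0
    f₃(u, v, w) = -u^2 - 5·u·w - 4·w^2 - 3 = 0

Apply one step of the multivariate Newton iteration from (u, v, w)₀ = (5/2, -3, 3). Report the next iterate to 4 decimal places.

(2.5000, -7.4658, 0.7329)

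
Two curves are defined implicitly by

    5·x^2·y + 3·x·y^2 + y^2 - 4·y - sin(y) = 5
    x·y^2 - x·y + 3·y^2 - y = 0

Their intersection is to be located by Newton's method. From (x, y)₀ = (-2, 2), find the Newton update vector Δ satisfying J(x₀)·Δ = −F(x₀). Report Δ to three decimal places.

At (-2, 2): F = (6.09070, 6.000).
Jacobian J = [[10·x·y + 3·y^2, 5·x^2 + 6·x·y + 2·y - cos(y) - 4], [y^2 - y, 2·x·y - x + 6·y - 1]].
At the point, J = [[-28.000, -3.58385], [2.000, 5.000]] (det J = -132.83229).
Solving J·Δ = −F gives Δ = (0.391, -1.356).

(0.391, -1.356)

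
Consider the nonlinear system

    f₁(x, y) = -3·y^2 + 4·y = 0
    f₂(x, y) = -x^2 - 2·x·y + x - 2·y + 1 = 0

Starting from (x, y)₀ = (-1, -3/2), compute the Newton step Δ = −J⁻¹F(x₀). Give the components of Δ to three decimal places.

At (-1, -3/2): F = (-12.750, -1.000).
Jacobian J = [[0, -6·y + 4], [-2·x - 2·y + 1, -2·x - 2]].
At the point, J = [[0.000, 13.000], [6.000, 0.000]] (det J = -78.000).
Solving J·Δ = −F gives Δ = (0.167, 0.981).

(0.167, 0.981)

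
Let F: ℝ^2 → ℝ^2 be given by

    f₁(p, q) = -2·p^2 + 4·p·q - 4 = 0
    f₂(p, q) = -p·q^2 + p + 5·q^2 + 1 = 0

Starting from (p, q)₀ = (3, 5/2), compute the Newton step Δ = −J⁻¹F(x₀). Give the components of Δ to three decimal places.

(2.744, -0.209)

At (3, 5/2): F = (8.000, 16.500).
Jacobian J = [[-4·p + 4·q, 4·p], [-q^2 + 1, -2·p·q + 10·q]].
At the point, J = [[-2.000, 12.000], [-5.250, 10.000]] (det J = 43.000).
Solving J·Δ = −F gives Δ = (2.744, -0.209).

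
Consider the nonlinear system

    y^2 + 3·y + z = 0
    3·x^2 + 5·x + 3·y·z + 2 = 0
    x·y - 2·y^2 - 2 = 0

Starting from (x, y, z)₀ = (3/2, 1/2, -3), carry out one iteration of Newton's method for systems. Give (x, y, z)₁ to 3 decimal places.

(67.625, 63.125, -252.250)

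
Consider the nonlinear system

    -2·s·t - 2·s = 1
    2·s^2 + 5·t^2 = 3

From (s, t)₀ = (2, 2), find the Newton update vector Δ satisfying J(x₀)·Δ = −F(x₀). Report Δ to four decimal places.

(-1.8182, -0.5227)

At (2, 2): F = (-13.0000, 25.0000).
Jacobian J = [[-2·t - 2, -2·s], [4·s, 10·t]].
At the point, J = [[-6.0000, -4.0000], [8.0000, 20.0000]] (det J = -88.0000).
Solving J·Δ = −F gives Δ = (-1.8182, -0.5227).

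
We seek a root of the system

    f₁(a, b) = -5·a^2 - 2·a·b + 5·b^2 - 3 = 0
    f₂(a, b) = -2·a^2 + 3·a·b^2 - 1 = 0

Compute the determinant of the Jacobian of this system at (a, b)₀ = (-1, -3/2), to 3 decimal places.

J = [[-10·a - 2·b, -2·a + 10·b], [-4·a + 3·b^2, 6·a·b]].
At the point, J = [[13.000, -13.000], [10.750, 9.000]].
det J = 256.750.

256.750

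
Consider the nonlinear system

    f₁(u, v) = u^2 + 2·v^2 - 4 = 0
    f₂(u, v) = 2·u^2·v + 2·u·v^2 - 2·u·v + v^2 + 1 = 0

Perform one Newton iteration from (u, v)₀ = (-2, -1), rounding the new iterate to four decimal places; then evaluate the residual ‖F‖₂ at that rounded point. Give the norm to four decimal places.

At (-2, -1): F = (2.0000, -14.0000).
Jacobian J = [[2·u, 4·v], [4·u·v + 2·v^2 - 2·v, 2·u^2 + 4·u·v - 2·u + 2·v]].
At the point, J = [[-4.0000, -4.0000], [12.0000, 18.0000]] (det J = -24.0000).
Solving J·Δ = −F gives Δ = (-0.8333, 1.3333).
Then the next iterate is (u, v)₁ = (-2.8333, 0.3333).
Re-evaluating at (-2.8333, 0.3333): F = (4.249767, 7.721461), so ‖F‖₂ = 8.8137.

8.8137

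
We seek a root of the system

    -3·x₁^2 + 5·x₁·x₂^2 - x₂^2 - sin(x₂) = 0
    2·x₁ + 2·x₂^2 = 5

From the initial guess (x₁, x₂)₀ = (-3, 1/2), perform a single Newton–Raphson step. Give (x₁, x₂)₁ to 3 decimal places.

(0.324, 2.426)

At (-3, 1/2): F = (-31.47943, -10.500).
Jacobian J = [[-6·x₁ + 5·x₂^2, 10·x₁·x₂ - 2·x₂ - cos(x₂)], [2, 4·x₂]].
At the point, J = [[19.250, -16.87758], [2.000, 2.000]] (det J = 72.25517).
Solving J·Δ = −F gives Δ = (3.324, 1.926).
Then the next iterate is (x₁, x₂)₁ = (0.324, 2.426).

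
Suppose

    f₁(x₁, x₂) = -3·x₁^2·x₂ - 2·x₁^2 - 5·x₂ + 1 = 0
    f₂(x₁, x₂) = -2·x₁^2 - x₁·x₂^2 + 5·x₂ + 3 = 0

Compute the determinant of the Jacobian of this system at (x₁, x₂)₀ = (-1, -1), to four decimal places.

J = [[-6·x₁·x₂ - 4·x₁, -3·x₁^2 - 5], [-4·x₁ - x₂^2, -2·x₁·x₂ + 5]].
At the point, J = [[-2.0000, -8.0000], [3.0000, 3.0000]].
det J = 18.0000.

18.0000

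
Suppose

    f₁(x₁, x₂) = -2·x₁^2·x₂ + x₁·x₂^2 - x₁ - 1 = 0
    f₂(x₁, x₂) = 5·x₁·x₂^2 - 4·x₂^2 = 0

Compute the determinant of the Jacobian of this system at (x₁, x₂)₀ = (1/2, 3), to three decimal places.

-130.500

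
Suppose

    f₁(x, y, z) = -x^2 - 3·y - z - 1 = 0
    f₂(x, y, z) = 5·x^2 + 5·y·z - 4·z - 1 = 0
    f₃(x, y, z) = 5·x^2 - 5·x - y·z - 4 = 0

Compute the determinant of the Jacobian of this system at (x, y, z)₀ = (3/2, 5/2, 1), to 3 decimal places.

J = [[-2·x, -3, -1], [10·x, 5·z, 5·y - 4], [10·x - 5, -z, -y]].
At the point, J = [[-3.000, -3.000, -1.000], [15.000, 5.000, 8.500], [10.000, -1.000, -2.500]].
det J = -290.500.

-290.500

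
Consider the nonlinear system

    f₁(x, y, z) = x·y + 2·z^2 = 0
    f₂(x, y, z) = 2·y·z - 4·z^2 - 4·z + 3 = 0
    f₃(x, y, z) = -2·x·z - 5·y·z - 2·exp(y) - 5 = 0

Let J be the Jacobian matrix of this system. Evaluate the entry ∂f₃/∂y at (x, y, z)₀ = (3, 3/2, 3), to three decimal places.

∂f₃/∂y = -5·z - 2·exp(y).
At (3, 3/2, 3) this is -23.963.

-23.963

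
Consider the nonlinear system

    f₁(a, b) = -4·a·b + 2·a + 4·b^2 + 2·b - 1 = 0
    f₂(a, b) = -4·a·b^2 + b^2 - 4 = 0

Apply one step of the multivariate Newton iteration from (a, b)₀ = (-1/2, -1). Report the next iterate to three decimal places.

(-0.346, -1.269)

At (-1/2, -1): F = (-2.000, -1.000).
Jacobian J = [[-4·b + 2, -4·a + 8·b + 2], [-4·b^2, -8·a·b + 2·b]].
At the point, J = [[6.000, -4.000], [-4.000, -6.000]] (det J = -52.000).
Solving J·Δ = −F gives Δ = (0.154, -0.269).
Then the next iterate is (a, b)₁ = (-0.346, -1.269).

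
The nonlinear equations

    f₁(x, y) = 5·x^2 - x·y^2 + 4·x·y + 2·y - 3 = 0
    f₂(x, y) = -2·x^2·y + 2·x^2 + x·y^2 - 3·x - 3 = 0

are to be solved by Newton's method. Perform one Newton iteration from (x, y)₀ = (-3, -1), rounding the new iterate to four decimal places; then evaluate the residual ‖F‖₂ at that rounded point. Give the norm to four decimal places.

At (-3, -1): F = (55.0000, 39.0000).
Jacobian J = [[10·x - y^2 + 4·y, -2·x·y + 4·x + 2], [-4·x·y + 4·x + y^2 - 3, -2·x^2 + 2·x·y]].
At the point, J = [[-35.0000, -16.0000], [-26.0000, -12.0000]] (det J = 4.0000).
Solving J·Δ = −F gives Δ = (9.0000, -16.2500).
Then the next iterate is (x, y)₁ = (6.0000, -17.2500).
Re-evaluating at (6.0000, -17.2500): F = (-2056.8750, 3078.3750), so ‖F‖₂ = 3702.3138.

3702.3138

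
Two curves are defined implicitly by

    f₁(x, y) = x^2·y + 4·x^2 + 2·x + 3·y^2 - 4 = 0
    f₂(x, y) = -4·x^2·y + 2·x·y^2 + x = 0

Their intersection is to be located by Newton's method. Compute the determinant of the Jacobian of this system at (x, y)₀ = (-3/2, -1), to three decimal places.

-12.750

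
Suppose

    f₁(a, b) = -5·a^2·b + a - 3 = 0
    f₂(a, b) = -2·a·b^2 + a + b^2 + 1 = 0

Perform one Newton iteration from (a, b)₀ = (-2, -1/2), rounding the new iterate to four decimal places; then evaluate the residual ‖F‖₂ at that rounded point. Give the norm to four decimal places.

0.9062

At (-2, -1/2): F = (5.0000, 0.2500).
Jacobian J = [[-10·a·b + 1, -5·a^2], [-2·b^2 + 1, -4·a·b + 2·b]].
At the point, J = [[-9.0000, -20.0000], [0.5000, -5.0000]] (det J = 55.0000).
Solving J·Δ = −F gives Δ = (0.3636, 0.0864).
Then the next iterate is (a, b)₁ = (-1.6364, -0.4136).
Re-evaluating at (-1.6364, -0.4136): F = (0.901301, 0.094526), so ‖F‖₂ = 0.9062.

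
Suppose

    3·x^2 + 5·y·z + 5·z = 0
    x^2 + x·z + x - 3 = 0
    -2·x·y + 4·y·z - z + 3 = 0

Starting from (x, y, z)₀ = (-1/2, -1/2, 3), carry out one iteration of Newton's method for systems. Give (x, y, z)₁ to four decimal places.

(0.7932, -0.5012, 1.2591)

At (-1/2, -1/2, 3): F = (8.2500, -4.7500, -6.5000).
Jacobian J = [[6·x, 5·z, 5·y + 5], [2·x + z + 1, 0, x], [-2·y, -2·x + 4·z, 4·y - 1]].
At the point, J = [[-3.0000, 15.0000, 2.5000], [3.0000, 0.0000, -0.5000], [1.0000, 13.0000, -3.0000]] (det J = 205.5000).
Solving J·Δ = −F gives Δ = (1.2932, -0.0012, -1.7409).
Then the next iterate is (x, y, z)₁ = (0.7932, -0.5012, 1.2591).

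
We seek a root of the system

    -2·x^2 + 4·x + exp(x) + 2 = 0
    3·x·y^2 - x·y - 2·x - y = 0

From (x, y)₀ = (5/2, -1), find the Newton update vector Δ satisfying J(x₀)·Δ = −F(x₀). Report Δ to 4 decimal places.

(-1.8896, 0.1200)

At (5/2, -1): F = (11.682494, 6.0000).
Jacobian J = [[-4·x + exp(x) + 4, 0], [3·y^2 - y - 2, 6·x·y - x - 1]].
At the point, J = [[6.182494, 0.0000], [2.0000, -18.5000]] (det J = -114.376138).
Solving J·Δ = −F gives Δ = (-1.8896, 0.1200).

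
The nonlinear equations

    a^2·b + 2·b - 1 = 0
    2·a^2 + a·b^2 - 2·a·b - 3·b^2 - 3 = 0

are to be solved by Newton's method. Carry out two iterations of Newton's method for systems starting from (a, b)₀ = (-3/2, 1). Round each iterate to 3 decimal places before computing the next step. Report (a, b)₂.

(-1.118, 0.304)

At (-3/2, 1): F = (3.250, 0.000).
Jacobian J = [[2·a·b, a^2 + 2], [4·a + b^2 - 2·b, 2·a·b - 2·a - 6·b]].
At the point, J = [[-3.000, 4.250], [-7.000, -6.000]] (det J = 47.750).
Solving J·Δ = −F gives Δ = (0.408, -0.476).
Then the next iterate is (a, b)₁ = (-1.092, 0.524).
Round to (-1.092, 0.524) and repeat: F = (0.67285, -0.59422), J = [[-1.14442, 3.19246], [-5.14142, -2.10442]].
Δ = (-0.026, -0.220), so (a, b)₂ = (-1.118, 0.304).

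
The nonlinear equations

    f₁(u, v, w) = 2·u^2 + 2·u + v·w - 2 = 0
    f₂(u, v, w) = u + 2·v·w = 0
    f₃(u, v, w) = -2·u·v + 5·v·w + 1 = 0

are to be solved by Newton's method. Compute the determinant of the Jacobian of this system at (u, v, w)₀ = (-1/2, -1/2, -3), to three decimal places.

-0.500

J = [[4·u + 2, w, v], [1, 2·w, 2·v], [-2·v, -2·u + 5·w, 5·v]].
At the point, J = [[0.000, -3.000, -0.500], [1.000, -6.000, -1.000], [1.000, -14.000, -2.500]].
det J = -0.500.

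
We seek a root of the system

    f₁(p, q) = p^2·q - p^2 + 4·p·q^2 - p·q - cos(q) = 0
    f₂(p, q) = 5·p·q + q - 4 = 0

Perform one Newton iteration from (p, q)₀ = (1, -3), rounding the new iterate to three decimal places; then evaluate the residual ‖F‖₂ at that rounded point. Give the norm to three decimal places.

51.529

At (1, -3): F = (35.98999, -22.000).
Jacobian J = [[2·p·q - 2·p + 4·q^2 - q, p^2 + 8·p·q - p + sin(q)], [5·q, 5·p + 1]].
At the point, J = [[31.000, -24.14112], [-15.000, 6.000]] (det J = -176.11680).
Solving J·Δ = −F gives Δ = (-1.790, -0.807).
Then the next iterate is (p, q)₁ = (-0.790, -3.807).
Re-evaluating at (-0.790, -3.807): F = (-51.01958, 7.23065), so ‖F‖₂ = 51.529.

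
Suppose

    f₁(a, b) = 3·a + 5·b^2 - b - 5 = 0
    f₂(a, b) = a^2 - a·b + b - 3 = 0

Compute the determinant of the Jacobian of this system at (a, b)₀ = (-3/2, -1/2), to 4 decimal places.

-7.5000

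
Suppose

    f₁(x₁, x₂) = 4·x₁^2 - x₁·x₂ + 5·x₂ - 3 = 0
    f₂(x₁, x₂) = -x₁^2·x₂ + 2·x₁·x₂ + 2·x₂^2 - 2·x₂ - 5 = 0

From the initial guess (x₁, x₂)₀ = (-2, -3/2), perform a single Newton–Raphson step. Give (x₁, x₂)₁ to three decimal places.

At (-2, -3/2): F = (2.500, 14.500).
Jacobian J = [[8·x₁ - x₂, -x₁ + 5], [-2·x₁·x₂ + 2·x₂, -x₁^2 + 2·x₁ + 4·x₂ - 2]].
At the point, J = [[-14.500, 7.000], [-9.000, -16.000]] (det J = 295.000).
Solving J·Δ = −F gives Δ = (0.480, 0.636).
Then the next iterate is (x₁, x₂)₁ = (-1.520, -0.864).

(-1.520, -0.864)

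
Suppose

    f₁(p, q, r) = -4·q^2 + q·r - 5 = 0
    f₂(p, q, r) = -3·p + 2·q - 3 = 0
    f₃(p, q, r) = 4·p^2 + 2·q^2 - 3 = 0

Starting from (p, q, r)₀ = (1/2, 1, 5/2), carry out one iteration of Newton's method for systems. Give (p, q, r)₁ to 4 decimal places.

(0.0000, 1.5000, 11.7500)

At (1/2, 1, 5/2): F = (-6.5000, -2.5000, 0.0000).
Jacobian J = [[0, -8·q + r, q], [-3, 2, 0], [8·p, 4·q, 0]].
At the point, J = [[0.0000, -5.5000, 1.0000], [-3.0000, 2.0000, 0.0000], [4.0000, 4.0000, 0.0000]] (det J = -20.0000).
Solving J·Δ = −F gives Δ = (-0.5000, 0.5000, 9.2500).
Then the next iterate is (p, q, r)₁ = (0.0000, 1.5000, 11.7500).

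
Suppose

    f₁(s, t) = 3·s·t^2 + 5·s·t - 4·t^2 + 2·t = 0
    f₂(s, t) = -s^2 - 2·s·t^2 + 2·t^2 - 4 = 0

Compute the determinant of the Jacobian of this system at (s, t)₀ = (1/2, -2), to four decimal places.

122.5000

J = [[3·t^2 + 5·t, 6·s·t + 5·s - 8·t + 2], [-2·s - 2·t^2, -4·s·t + 4·t]].
At the point, J = [[2.0000, 14.5000], [-9.0000, -4.0000]].
det J = 122.5000.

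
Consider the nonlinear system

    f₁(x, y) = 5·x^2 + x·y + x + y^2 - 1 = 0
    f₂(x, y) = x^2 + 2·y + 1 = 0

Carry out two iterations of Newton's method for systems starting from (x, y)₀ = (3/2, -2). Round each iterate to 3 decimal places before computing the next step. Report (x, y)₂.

(0.473, -0.546)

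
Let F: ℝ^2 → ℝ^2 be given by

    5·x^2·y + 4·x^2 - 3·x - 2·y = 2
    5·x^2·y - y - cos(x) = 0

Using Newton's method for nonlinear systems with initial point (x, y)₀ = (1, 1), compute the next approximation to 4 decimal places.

At (1, 1): F = (2.0000, 3.459698).
Jacobian J = [[10·x·y + 8·x - 3, 5·x^2 - 2], [10·x·y + sin(x), 5·x^2 - 1]].
At the point, J = [[15.0000, 3.0000], [10.841471, 4.0000]] (det J = 27.475587).
Solving J·Δ = −F gives Δ = (0.0866, -1.0996).
Then the next iterate is (x, y)₁ = (1.0866, -0.0996).

(1.0866, -0.0996)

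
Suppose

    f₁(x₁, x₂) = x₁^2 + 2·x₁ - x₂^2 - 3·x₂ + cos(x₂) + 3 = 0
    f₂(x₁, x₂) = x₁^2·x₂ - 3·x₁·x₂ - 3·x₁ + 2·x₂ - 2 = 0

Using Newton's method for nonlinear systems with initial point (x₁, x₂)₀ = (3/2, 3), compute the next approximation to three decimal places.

(-0.718, 0.612)

At (3/2, 3): F = (-10.73999, -7.250).
Jacobian J = [[2·x₁ + 2, -2·x₂ - sin(x₂) - 3], [2·x₁·x₂ - 3·x₂ - 3, x₁^2 - 3·x₁ + 2]].
At the point, J = [[5.000, -9.14112], [-3.000, -0.250]] (det J = -28.67336).
Solving J·Δ = −F gives Δ = (-2.218, -2.388).
Then the next iterate is (x₁, x₂)₁ = (-0.718, 0.612).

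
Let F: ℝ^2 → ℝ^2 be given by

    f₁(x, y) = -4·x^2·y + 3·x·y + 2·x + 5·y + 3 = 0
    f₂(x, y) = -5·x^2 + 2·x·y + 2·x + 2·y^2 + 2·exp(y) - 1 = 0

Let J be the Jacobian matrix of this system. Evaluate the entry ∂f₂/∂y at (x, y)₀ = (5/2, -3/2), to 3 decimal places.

-0.554

∂f₂/∂y = 2·x + 4·y + 2·exp(y).
At (5/2, -3/2) this is -0.554.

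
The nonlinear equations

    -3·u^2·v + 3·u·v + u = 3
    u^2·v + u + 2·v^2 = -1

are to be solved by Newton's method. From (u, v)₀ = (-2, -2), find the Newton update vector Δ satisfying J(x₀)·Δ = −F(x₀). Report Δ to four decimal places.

(0.5108, 0.8993)

At (-2, -2): F = (31.0000, -1.0000).
Jacobian J = [[-6·u·v + 3·v + 1, -3·u^2 + 3·u], [2·u·v + 1, u^2 + 4·v]].
At the point, J = [[-29.0000, -18.0000], [9.0000, -4.0000]] (det J = 278.0000).
Solving J·Δ = −F gives Δ = (0.5108, 0.8993).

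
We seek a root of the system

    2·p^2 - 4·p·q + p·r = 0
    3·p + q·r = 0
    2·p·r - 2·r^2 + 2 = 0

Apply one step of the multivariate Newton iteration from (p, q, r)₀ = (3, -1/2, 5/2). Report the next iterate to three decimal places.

(0.808, -1.293, 0.885)

At (3, -1/2, 5/2): F = (31.500, 7.750, 4.500).
Jacobian J = [[4·p - 4·q + r, -4·p, p], [3, r, q], [2·r, 0, 2·p - 4·r]].
At the point, J = [[16.500, -12.000, 3.000], [3.000, 2.500, -0.500], [5.000, 0.000, -4.000]] (det J = -316.500).
Solving J·Δ = −F gives Δ = (-2.192, -0.793, -1.615).
Then the next iterate is (p, q, r)₁ = (0.808, -1.293, 0.885).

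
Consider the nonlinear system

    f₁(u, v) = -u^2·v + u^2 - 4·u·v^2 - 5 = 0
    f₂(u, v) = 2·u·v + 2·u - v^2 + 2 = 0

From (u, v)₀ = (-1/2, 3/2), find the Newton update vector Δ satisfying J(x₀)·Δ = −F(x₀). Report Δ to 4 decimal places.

(-3.4881, -5.0476)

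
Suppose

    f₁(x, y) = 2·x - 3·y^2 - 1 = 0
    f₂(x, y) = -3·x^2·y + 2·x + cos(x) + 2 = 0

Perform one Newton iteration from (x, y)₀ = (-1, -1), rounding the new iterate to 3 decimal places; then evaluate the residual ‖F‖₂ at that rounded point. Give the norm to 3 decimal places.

At (-1, -1): F = (-6.000, 3.54030).
Jacobian J = [[2, -6·y], [-6·x·y - sin(x) + 2, -3·x^2]].
At the point, J = [[2.000, 6.000], [-3.15853, -3.000]] (det J = 12.95117).
Solving J·Δ = −F gives Δ = (0.250, 0.917).
Then the next iterate is (x, y)₁ = (-0.750, -0.083).
Re-evaluating at (-0.750, -0.083): F = (-2.52067, 1.37175), so ‖F‖₂ = 2.870.

2.870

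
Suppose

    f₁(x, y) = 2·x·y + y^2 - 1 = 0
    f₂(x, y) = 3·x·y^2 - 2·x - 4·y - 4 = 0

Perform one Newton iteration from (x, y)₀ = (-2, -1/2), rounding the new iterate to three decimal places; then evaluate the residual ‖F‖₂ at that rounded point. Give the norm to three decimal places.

At (-2, -1/2): F = (1.250, 0.500).
Jacobian J = [[2·y, 2·x + 2·y], [3·y^2 - 2, 6·x·y - 4]].
At the point, J = [[-1.000, -5.000], [-1.250, 2.000]] (det J = -8.250).
Solving J·Δ = −F gives Δ = (0.606, 0.129).
Then the next iterate is (x, y)₁ = (-1.394, -0.371).
Re-evaluating at (-1.394, -0.371): F = (0.17199, -0.30361), so ‖F‖₂ = 0.349.

0.349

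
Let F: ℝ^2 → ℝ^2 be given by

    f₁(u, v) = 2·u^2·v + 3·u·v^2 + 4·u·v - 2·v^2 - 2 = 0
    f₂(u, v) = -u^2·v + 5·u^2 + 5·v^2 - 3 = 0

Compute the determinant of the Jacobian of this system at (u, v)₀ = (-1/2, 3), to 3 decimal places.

936.750

J = [[4·u·v + 3·v^2 + 4·v, 2·u^2 + 6·u·v + 4·u - 4·v], [-2·u·v + 10·u, -u^2 + 10·v]].
At the point, J = [[33.000, -22.500], [-2.000, 29.750]].
det J = 936.750.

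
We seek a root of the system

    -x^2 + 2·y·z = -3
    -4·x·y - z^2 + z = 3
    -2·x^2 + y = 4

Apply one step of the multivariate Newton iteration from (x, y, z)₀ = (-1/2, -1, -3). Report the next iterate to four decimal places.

(1.4973, 0.5055, -2.1429)

At (-1/2, -1, -3): F = (8.7500, -17.0000, -5.5000).
Jacobian J = [[-2·x, 2·z, 2·y], [-4·y, -4·x, -2·z + 1], [-4·x, 1, 0]].
At the point, J = [[1.0000, -6.0000, -2.0000], [4.0000, 2.0000, 7.0000], [2.0000, 1.0000, 0.0000]] (det J = -91.0000).
Solving J·Δ = −F gives Δ = (1.9973, 1.5055, 0.8571).
Then the next iterate is (x, y, z)₁ = (1.4973, 0.5055, -2.1429).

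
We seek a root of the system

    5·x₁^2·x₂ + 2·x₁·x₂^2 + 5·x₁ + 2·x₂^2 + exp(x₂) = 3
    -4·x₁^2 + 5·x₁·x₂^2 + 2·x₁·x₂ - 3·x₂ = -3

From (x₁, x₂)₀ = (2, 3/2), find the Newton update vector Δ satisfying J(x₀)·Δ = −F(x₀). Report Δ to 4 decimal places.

(-0.9525, -0.4086)

At (2, 3/2): F = (54.981689, 11.0000).
Jacobian J = [[10·x₁·x₂ + 2·x₂^2 + 5, 5·x₁^2 + 4·x₁·x₂ + 4·x₂ + exp(x₂)], [-8·x₁ + 5·x₂^2 + 2·x₂, 10·x₁·x₂ + 2·x₁ - 3]].
At the point, J = [[39.5000, 42.481689], [-1.7500, 31.0000]] (det J = 1298.842956).
Solving J·Δ = −F gives Δ = (-0.9525, -0.4086).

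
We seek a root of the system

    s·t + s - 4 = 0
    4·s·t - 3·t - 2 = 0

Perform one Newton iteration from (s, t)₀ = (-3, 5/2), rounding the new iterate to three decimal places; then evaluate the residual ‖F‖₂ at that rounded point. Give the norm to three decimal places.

At (-3, 5/2): F = (-14.500, -39.500).
Jacobian J = [[t + 1, s], [4·t, 4·s - 3]].
At the point, J = [[3.500, -3.000], [10.000, -15.000]] (det J = -22.500).
Solving J·Δ = −F gives Δ = (4.400, 0.300).
Then the next iterate is (s, t)₁ = (1.400, 2.800).
Re-evaluating at (1.400, 2.800): F = (1.320, 5.280), so ‖F‖₂ = 5.442.

5.442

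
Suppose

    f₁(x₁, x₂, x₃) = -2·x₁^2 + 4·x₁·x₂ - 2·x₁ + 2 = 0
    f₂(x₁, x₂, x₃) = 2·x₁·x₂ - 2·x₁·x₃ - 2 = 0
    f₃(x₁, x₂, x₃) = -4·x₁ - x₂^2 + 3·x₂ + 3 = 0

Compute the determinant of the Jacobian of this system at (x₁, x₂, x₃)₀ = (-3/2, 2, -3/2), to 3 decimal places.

J = [[-4·x₁ + 4·x₂ - 2, 4·x₁, 0], [2·x₂ - 2·x₃, 2·x₁, -2·x₁], [-4, -2·x₂ + 3, 0]].
At the point, J = [[12.000, -6.000, 0.000], [7.000, -3.000, 3.000], [-4.000, -1.000, 0.000]].
det J = 108.000.

108.000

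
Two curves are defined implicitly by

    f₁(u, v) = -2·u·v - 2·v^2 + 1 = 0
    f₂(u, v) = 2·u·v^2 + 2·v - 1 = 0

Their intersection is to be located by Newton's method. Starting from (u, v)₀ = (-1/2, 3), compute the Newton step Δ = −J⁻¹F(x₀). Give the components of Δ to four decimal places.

(-0.0541, -1.2432)

At (-1/2, 3): F = (-14.0000, -4.0000).
Jacobian J = [[-2·v, -2·u - 4·v], [2·v^2, 4·u·v + 2]].
At the point, J = [[-6.0000, -11.0000], [18.0000, -4.0000]] (det J = 222.0000).
Solving J·Δ = −F gives Δ = (-0.0541, -1.2432).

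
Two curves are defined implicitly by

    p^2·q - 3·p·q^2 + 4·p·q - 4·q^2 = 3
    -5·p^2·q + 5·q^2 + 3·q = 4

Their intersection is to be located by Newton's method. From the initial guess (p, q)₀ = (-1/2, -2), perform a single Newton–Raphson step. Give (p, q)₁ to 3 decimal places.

(-0.671, -1.221)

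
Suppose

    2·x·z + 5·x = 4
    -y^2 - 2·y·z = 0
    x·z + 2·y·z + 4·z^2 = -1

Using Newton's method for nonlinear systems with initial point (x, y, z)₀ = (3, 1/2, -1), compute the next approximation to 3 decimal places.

At (3, 1/2, -1): F = (5.000, 0.750, 1.000).
Jacobian J = [[2·z + 5, 0, 2·x], [0, -2·y - 2·z, -2·y], [z, 2·z, x + 2·y + 8·z]].
At the point, J = [[3.000, 0.000, 6.000], [0.000, 1.000, -1.000], [-1.000, -2.000, -4.000]] (det J = -12.000).
Solving J·Δ = −F gives Δ = (-3.750, 0.292, 1.042).
Then the next iterate is (x, y, z)₁ = (-0.750, 0.792, 0.042).

(-0.750, 0.792, 0.042)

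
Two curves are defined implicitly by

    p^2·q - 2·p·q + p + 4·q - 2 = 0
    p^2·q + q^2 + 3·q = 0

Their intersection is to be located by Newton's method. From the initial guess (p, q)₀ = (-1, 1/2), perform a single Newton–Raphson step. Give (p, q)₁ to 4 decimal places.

(5.6250, 1.3750)

At (-1, 1/2): F = (0.5000, 2.2500).
Jacobian J = [[2·p·q - 2·q + 1, p^2 - 2·p + 4], [2·p·q, p^2 + 2·q + 3]].
At the point, J = [[-1.0000, 7.0000], [-1.0000, 5.0000]] (det J = 2.0000).
Solving J·Δ = −F gives Δ = (6.6250, 0.8750).
Then the next iterate is (p, q)₁ = (5.6250, 1.3750).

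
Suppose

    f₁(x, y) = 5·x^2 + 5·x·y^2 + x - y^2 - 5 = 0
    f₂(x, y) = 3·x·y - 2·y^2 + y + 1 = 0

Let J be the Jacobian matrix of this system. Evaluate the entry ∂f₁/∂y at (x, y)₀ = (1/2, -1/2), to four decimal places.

∂f₁/∂y = 10·x·y - 2·y.
At (1/2, -1/2) this is -1.5000.

-1.5000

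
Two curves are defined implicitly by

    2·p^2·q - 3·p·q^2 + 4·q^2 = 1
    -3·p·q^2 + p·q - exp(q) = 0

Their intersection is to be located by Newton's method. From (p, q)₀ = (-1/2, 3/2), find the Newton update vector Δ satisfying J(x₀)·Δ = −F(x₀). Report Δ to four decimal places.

At (-1/2, 3/2): F = (12.1250, -1.856689).
Jacobian J = [[4·p·q - 3·q^2, 2·p^2 - 6·p·q + 8·q], [-3·q^2 + q, -6·p·q + p - exp(q)]].
At the point, J = [[-9.7500, 17.0000], [-5.2500, -0.481689]] (det J = 93.946468).
Solving J·Δ = −F gives Δ = (-0.2738, -0.8703).

(-0.2738, -0.8703)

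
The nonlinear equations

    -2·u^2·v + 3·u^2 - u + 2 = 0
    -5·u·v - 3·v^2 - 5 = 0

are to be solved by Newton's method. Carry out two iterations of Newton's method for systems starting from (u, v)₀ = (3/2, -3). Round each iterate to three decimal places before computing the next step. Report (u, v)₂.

(0.690, 0.454)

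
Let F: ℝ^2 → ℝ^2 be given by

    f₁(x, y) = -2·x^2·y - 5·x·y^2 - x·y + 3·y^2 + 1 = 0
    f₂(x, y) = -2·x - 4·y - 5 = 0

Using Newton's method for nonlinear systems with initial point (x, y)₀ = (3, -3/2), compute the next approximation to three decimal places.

(20.667, -11.583)

At (3, -3/2): F = (5.500, -5.000).
Jacobian J = [[-4·x·y - 5·y^2 - y, -2·x^2 - 10·x·y - x + 6·y], [-2, -4]].
At the point, J = [[8.250, 15.000], [-2.000, -4.000]] (det J = -3.000).
Solving J·Δ = −F gives Δ = (17.667, -10.083).
Then the next iterate is (x, y)₁ = (20.667, -11.583).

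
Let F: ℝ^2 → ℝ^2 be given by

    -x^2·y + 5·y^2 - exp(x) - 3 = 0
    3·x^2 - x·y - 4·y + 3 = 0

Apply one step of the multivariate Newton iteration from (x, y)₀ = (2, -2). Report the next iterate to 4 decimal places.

At (2, -2): F = (17.610944, 27.0000).
Jacobian J = [[-2·x·y - exp(x), -x^2 + 10·y], [6·x - y, -x - 4]].
At the point, J = [[0.610944, -24.0000], [14.0000, -6.0000]] (det J = 332.334337).
Solving J·Δ = −F gives Δ = (-1.6319, 0.6922).
Then the next iterate is (x, y)₁ = (0.3681, -1.3078).

(0.3681, -1.3078)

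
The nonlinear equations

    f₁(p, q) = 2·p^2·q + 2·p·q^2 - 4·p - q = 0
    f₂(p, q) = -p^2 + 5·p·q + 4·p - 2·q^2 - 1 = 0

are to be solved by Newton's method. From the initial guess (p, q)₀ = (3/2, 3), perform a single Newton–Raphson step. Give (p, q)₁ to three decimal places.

(0.890, 2.443)

At (3/2, 3): F = (31.500, 7.250).
Jacobian J = [[4·p·q + 2·q^2 - 4, 2·p^2 + 4·p·q - 1], [-2·p + 5·q + 4, 5·p - 4·q]].
At the point, J = [[32.000, 21.500], [16.000, -4.500]] (det J = -488.000).
Solving J·Δ = −F gives Δ = (-0.610, -0.557).
Then the next iterate is (p, q)₁ = (0.890, 2.443).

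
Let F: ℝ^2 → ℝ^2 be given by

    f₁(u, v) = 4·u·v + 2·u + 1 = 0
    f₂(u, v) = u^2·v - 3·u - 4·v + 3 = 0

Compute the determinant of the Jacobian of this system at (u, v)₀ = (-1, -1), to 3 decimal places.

2.000

J = [[4·v + 2, 4·u], [2·u·v - 3, u^2 - 4]].
At the point, J = [[-2.000, -4.000], [-1.000, -3.000]].
det J = 2.000.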